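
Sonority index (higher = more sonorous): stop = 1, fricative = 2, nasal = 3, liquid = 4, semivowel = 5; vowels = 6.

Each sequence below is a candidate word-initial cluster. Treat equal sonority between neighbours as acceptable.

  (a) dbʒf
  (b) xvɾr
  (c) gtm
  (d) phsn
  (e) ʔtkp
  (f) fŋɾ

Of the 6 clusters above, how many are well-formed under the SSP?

6

(a) sonority 1-1-2-2: well-formed.
(b) sonority 2-2-4-4: well-formed.
(c) sonority 1-1-3: well-formed.
(d) sonority 1-2-2-3: well-formed.
(e) sonority 1-1-1-1: well-formed.
(f) sonority 2-3-4: well-formed.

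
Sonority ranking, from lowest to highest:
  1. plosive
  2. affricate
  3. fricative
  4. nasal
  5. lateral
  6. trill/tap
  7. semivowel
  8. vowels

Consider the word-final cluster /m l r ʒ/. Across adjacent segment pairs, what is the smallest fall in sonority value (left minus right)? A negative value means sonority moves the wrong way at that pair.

-1

/m/ is a nasal (sonority 4).
/l/ is a lateral (sonority 5).
/r/ is a trill/tap (sonority 6).
/ʒ/ is a fricative (sonority 3).
/m/→/l/: change -1.
/l/→/r/: change -1.
/r/→/ʒ/: change +3.
Minimum = -1.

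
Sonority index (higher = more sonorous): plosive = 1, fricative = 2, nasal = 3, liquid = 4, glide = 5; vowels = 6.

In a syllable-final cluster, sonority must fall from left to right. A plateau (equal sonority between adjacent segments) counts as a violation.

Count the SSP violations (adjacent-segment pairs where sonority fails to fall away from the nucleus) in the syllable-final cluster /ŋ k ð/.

1

/ŋ/: nasal = 3.
/k/: plosive = 1.
/ð/: fricative = 2.
/ŋ/→/k/: 3→1 (falls) — ok.
/k/→/ð/: 1→2 (does not fall) — violation.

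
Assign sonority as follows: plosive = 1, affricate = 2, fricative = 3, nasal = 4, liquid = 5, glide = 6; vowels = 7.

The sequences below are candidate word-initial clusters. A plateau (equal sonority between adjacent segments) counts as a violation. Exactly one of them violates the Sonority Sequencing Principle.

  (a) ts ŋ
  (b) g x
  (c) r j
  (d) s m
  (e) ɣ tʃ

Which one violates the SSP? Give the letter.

e

(a) sonority 2-4: well-formed.
(b) sonority 1-3: well-formed.
(c) sonority 5-6: well-formed.
(d) sonority 3-4: well-formed.
(e) sonority 3-2: ill-formed.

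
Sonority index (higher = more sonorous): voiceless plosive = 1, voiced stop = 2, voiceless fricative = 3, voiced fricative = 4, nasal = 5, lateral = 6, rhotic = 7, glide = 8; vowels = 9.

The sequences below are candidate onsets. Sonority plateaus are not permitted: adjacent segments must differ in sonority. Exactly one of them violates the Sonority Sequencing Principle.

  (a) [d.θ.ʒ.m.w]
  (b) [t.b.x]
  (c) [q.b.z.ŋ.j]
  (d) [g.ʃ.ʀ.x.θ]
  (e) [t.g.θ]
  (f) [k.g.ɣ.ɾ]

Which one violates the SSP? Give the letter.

(a) sonority 2-3-4-5-8: well-formed.
(b) sonority 1-2-3: well-formed.
(c) sonority 1-2-4-5-8: well-formed.
(d) sonority 2-3-7-3-3: ill-formed.
(e) sonority 1-2-3: well-formed.
(f) sonority 1-2-4-7: well-formed.

d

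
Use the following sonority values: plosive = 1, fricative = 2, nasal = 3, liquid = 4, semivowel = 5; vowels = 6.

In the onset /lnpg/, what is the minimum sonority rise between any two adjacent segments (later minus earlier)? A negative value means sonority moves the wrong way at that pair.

-2

/l/: liquid = 4.
/n/: nasal = 3.
/p/: plosive = 1.
/g/: plosive = 1.
/l/→/n/: change -1.
/n/→/p/: change -2.
/p/→/g/: change +0.
Minimum = -2.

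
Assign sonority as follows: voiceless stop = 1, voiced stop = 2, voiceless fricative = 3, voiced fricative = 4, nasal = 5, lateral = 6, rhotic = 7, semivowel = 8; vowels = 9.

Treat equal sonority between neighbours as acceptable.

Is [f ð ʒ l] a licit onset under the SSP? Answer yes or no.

yes

/f/ — voiceless fricative, sonority 3.
/ð/ — voiced fricative, sonority 4.
/ʒ/ — voiced fricative, sonority 4.
/l/ — lateral, sonority 6.
The profile 3-4-4-6 is non-decreasing (plateaus allowed), so the onset satisfies the SSP.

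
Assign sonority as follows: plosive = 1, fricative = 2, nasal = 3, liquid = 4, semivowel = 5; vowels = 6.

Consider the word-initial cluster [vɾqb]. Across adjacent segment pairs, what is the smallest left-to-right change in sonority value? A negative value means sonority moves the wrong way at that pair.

-3

/v/ is a fricative (sonority 2).
/ɾ/ is a liquid (sonority 4).
/q/ is a plosive (sonority 1).
/b/ is a plosive (sonority 1).
/v/→/ɾ/: change +2.
/ɾ/→/q/: change -3.
/q/→/b/: change +0.
Minimum = -3.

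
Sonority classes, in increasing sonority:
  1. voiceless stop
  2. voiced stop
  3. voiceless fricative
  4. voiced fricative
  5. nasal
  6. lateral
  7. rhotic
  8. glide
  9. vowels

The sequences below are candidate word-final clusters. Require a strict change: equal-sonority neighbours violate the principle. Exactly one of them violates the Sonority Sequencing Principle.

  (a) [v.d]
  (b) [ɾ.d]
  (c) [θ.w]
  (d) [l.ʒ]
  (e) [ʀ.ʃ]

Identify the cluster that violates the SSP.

c

(a) [v.d]: profile 4-2 — obeys.
(b) [ɾ.d]: profile 7-2 — obeys.
(c) [θ.w]: profile 3-8 — violates.
(d) [l.ʒ]: profile 6-4 — obeys.
(e) [ʀ.ʃ]: profile 7-3 — obeys.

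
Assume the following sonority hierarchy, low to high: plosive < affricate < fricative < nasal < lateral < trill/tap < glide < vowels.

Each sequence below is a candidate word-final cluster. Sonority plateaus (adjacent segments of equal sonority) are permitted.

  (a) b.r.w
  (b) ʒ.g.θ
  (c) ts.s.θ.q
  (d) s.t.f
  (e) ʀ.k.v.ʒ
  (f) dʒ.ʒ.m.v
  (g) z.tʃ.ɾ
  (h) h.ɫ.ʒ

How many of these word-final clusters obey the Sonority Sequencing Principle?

0

(a) 1-6-7 → violates
(b) 3-1-3 → violates
(c) 2-3-3-1 → violates
(d) 3-1-3 → violates
(e) 6-1-3-3 → violates
(f) 2-3-4-3 → violates
(g) 3-2-6 → violates
(h) 3-5-3 → violates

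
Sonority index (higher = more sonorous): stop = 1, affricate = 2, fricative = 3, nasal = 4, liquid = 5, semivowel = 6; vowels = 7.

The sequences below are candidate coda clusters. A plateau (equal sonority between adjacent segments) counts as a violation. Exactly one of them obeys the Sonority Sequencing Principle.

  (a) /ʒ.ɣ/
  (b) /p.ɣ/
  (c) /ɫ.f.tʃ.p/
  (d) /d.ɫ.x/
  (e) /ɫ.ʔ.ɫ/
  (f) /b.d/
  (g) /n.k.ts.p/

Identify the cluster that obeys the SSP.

(a) 3-3 → violates
(b) 1-3 → violates
(c) 5-3-2-1 → obeys
(d) 1-5-3 → violates
(e) 5-1-5 → violates
(f) 1-1 → violates
(g) 4-1-2-1 → violates

c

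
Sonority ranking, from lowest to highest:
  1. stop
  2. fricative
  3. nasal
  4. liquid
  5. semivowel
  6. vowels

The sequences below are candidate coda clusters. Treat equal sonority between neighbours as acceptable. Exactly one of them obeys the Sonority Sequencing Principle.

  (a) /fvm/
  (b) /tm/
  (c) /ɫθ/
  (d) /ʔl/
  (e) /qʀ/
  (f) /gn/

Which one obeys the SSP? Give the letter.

(a) 2-2-3 → violates
(b) 1-3 → violates
(c) 4-2 → obeys
(d) 1-4 → violates
(e) 1-4 → violates
(f) 1-3 → violates

c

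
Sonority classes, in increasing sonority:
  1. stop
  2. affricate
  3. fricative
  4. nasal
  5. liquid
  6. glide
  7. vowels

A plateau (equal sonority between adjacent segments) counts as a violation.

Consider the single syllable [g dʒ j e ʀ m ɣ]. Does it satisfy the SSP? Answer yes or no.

yes

Onset: /g/ is a stop (sonority 1), /dʒ/ is an affricate (sonority 2), /j/ is a glide (sonority 6); then the nucleus /e/ (sonority 7).
Onset profile 1-2-6-7 — rises to the nucleus.
Coda: /ʀ/ is a liquid (sonority 5), /m/ is a nasal (sonority 4), /ɣ/ is a fricative (sonority 3).
Coda profile 7-5-4-3 — falls from the nucleus.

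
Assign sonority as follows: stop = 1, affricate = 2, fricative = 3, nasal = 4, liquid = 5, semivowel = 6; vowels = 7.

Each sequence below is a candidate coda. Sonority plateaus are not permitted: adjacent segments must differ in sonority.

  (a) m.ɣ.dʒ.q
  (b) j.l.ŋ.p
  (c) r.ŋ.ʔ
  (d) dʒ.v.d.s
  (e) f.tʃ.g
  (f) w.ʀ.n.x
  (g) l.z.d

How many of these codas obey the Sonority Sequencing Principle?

6

(a) sonority 4-3-2-1: well-formed.
(b) sonority 6-5-4-1: well-formed.
(c) sonority 5-4-1: well-formed.
(d) sonority 2-3-1-3: ill-formed.
(e) sonority 3-2-1: well-formed.
(f) sonority 6-5-4-3: well-formed.
(g) sonority 5-3-1: well-formed.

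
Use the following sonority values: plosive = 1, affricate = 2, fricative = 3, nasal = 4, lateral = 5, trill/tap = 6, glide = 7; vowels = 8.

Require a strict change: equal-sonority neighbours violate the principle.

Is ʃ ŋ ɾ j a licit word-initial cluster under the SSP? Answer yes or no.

/ʃ/: fricative = 3.
/ŋ/: nasal = 4.
/ɾ/: trill/tap = 6.
/j/: glide = 7.
The profile 3-4-6-7 strictly rises, so the word-initial cluster satisfies the SSP.

yes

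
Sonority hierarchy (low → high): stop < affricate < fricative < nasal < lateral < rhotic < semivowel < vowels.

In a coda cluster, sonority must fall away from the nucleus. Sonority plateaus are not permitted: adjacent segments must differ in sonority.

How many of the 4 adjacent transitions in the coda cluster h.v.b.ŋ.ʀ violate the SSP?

/h/ — fricative, sonority 3.
/v/ — fricative, sonority 3.
/b/ — stop, sonority 1.
/ŋ/ — nasal, sonority 4.
/ʀ/ — rhotic, sonority 6.
/h/→/v/: 3→3 (plateau) — violation.
/v/→/b/: 3→1 (falls) — ok.
/b/→/ŋ/: 1→4 (does not fall) — violation.
/ŋ/→/ʀ/: 4→6 (does not fall) — violation.

3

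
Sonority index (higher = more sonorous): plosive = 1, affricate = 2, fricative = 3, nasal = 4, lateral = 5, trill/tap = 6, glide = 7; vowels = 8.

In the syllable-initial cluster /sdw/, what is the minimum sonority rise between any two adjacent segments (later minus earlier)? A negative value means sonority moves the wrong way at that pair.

-2

/s/ is a fricative (sonority 3).
/d/ is a plosive (sonority 1).
/w/ is a glide (sonority 7).
/s/→/d/: change -2.
/d/→/w/: change +6.
Minimum = -2.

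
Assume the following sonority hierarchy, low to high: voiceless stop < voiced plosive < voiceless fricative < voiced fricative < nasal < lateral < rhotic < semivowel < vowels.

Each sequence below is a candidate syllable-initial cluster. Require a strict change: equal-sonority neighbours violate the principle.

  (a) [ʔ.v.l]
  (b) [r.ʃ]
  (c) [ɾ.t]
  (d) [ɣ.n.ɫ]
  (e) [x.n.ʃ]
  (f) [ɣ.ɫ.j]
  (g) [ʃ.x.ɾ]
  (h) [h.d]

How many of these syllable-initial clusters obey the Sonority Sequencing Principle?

(a) [ʔ.v.l]: profile 1-4-6 — obeys.
(b) [r.ʃ]: profile 7-3 — violates.
(c) [ɾ.t]: profile 7-1 — violates.
(d) [ɣ.n.ɫ]: profile 4-5-6 — obeys.
(e) [x.n.ʃ]: profile 3-5-3 — violates.
(f) [ɣ.ɫ.j]: profile 4-6-8 — obeys.
(g) [ʃ.x.ɾ]: profile 3-3-7 — violates.
(h) [h.d]: profile 3-2 — violates.

3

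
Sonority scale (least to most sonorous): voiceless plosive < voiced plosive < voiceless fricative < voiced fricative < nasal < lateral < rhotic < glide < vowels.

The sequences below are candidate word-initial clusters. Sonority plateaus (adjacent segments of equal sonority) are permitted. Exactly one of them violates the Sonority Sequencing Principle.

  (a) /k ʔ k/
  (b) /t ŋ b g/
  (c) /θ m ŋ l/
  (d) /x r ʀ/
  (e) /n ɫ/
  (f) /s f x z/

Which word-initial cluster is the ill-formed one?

b

(a) 1-1-1 → obeys
(b) 1-5-2-2 → violates
(c) 3-5-5-6 → obeys
(d) 3-7-7 → obeys
(e) 5-6 → obeys
(f) 3-3-3-4 → obeys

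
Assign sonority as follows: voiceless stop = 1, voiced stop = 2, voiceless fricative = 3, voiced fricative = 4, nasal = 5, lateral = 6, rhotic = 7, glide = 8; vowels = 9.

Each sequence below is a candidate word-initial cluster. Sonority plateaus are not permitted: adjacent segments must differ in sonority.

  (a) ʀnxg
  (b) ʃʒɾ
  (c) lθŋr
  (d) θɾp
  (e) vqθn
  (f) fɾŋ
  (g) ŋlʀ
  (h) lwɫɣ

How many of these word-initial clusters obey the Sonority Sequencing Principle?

2

(a) 7-5-3-2 → violates
(b) 3-4-7 → obeys
(c) 6-3-5-7 → violates
(d) 3-7-1 → violates
(e) 4-1-3-5 → violates
(f) 3-7-5 → violates
(g) 5-6-7 → obeys
(h) 6-8-6-4 → violates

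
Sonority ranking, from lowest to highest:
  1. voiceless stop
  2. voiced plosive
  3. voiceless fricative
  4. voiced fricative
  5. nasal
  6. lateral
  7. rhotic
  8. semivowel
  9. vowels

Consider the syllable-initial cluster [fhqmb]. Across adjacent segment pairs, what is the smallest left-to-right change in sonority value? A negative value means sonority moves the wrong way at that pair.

/f/ is a voiceless fricative (sonority 3).
/h/ is a voiceless fricative (sonority 3).
/q/ is a voiceless stop (sonority 1).
/m/ is a nasal (sonority 5).
/b/ is a voiced plosive (sonority 2).
/f/→/h/: change +0.
/h/→/q/: change -2.
/q/→/m/: change +4.
/m/→/b/: change -3.
Minimum = -3.

-3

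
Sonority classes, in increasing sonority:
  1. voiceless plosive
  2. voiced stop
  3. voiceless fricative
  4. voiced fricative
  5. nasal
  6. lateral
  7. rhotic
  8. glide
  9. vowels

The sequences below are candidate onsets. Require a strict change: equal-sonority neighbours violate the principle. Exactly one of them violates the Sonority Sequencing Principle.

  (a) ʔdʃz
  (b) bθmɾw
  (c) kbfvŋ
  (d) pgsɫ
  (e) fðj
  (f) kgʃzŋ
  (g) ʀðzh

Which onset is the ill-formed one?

(a) ʔdʃz: profile 1-2-3-4 — obeys.
(b) bθmɾw: profile 2-3-5-7-8 — obeys.
(c) kbfvŋ: profile 1-2-3-4-5 — obeys.
(d) pgsɫ: profile 1-2-3-6 — obeys.
(e) fðj: profile 3-4-8 — obeys.
(f) kgʃzŋ: profile 1-2-3-4-5 — obeys.
(g) ʀðzh: profile 7-4-4-3 — violates.

g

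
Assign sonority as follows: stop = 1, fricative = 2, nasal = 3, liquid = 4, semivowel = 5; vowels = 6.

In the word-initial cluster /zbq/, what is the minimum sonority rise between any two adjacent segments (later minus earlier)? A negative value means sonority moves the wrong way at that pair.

/z/: fricative = 2.
/b/: stop = 1.
/q/: stop = 1.
/z/→/b/: change -1.
/b/→/q/: change +0.
Minimum = -1.

-1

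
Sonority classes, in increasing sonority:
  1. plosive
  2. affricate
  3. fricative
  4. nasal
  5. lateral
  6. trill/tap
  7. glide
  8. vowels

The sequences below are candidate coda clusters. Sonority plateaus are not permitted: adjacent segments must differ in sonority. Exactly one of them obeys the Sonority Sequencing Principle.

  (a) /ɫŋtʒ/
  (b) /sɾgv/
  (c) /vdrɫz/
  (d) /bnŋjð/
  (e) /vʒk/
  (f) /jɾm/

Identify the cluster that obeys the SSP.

(a) sonority 5-4-1-3: ill-formed.
(b) sonority 3-6-1-3: ill-formed.
(c) sonority 3-1-6-5-3: ill-formed.
(d) sonority 1-4-4-7-3: ill-formed.
(e) sonority 3-3-1: ill-formed.
(f) sonority 7-6-4: well-formed.

f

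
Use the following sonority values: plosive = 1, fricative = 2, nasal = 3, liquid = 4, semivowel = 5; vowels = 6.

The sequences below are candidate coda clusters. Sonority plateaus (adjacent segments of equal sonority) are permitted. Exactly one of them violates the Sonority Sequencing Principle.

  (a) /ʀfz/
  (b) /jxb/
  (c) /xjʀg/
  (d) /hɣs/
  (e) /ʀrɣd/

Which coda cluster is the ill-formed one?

(a) sonority 4-2-2: well-formed.
(b) sonority 5-2-1: well-formed.
(c) sonority 2-5-4-1: ill-formed.
(d) sonority 2-2-2: well-formed.
(e) sonority 4-4-2-1: well-formed.

c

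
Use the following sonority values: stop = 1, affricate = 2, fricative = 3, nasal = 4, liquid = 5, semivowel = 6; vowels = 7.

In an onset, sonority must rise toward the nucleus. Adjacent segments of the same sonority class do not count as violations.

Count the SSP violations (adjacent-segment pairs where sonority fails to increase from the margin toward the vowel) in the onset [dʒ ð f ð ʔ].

/dʒ/ — affricate, sonority 2.
/ð/ — fricative, sonority 3.
/f/ — fricative, sonority 3.
/ð/ — fricative, sonority 3.
/ʔ/ — stop, sonority 1.
/dʒ/→/ð/: 2→3 (rises) — ok.
/ð/→/f/: 3→3 (plateau, allowed) — ok.
/f/→/ð/: 3→3 (plateau, allowed) — ok.
/ð/→/ʔ/: 3→1 (does not rise) — violation.

1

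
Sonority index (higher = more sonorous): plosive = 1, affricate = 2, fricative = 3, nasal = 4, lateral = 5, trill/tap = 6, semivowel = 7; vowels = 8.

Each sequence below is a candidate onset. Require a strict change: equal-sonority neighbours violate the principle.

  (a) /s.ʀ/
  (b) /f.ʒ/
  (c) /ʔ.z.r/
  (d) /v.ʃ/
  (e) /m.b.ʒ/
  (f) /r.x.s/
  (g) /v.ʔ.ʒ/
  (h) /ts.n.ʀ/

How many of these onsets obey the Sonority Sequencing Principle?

(a) sonority 3-6: well-formed.
(b) sonority 3-3: ill-formed.
(c) sonority 1-3-6: well-formed.
(d) sonority 3-3: ill-formed.
(e) sonority 4-1-3: ill-formed.
(f) sonority 6-3-3: ill-formed.
(g) sonority 3-1-3: ill-formed.
(h) sonority 2-4-6: well-formed.

3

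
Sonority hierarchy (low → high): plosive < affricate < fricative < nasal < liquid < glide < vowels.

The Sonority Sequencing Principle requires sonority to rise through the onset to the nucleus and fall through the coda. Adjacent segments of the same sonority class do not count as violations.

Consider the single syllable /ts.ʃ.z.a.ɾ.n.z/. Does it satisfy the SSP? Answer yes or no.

Onset: /ts/ is an affricate (sonority 2), /ʃ/ is a fricative (sonority 3), /z/ is a fricative (sonority 3); then the nucleus /a/ (sonority 7).
Onset profile 2-3-3-7 — rises to the nucleus.
Coda: /ɾ/ is a liquid (sonority 5), /n/ is a nasal (sonority 4), /z/ is a fricative (sonority 3).
Coda profile 7-5-4-3 — falls from the nucleus.

yes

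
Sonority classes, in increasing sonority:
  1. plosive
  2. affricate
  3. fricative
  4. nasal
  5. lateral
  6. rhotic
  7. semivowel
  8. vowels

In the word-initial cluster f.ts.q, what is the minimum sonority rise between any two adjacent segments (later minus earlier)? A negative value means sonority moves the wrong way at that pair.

-1

/f/: fricative = 3.
/ts/: affricate = 2.
/q/: plosive = 1.
/f/→/ts/: change -1.
/ts/→/q/: change -1.
Minimum = -1.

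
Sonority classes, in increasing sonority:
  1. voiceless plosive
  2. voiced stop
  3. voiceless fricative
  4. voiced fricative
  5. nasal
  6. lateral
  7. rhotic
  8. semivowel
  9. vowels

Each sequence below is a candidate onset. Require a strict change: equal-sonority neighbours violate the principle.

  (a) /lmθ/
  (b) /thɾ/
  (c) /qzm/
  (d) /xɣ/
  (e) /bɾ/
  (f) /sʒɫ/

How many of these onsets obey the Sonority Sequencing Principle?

5

(a) sonority 6-5-3: ill-formed.
(b) sonority 1-3-7: well-formed.
(c) sonority 1-4-5: well-formed.
(d) sonority 3-4: well-formed.
(e) sonority 2-7: well-formed.
(f) sonority 3-4-6: well-formed.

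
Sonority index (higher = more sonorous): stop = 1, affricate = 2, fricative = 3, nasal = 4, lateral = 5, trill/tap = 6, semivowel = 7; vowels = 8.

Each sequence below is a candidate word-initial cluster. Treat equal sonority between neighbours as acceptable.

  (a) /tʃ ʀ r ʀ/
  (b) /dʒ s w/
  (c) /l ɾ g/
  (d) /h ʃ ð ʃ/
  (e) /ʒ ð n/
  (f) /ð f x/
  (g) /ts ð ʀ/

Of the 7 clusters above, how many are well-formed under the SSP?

6

(a) /tʃ ʀ r ʀ/: profile 2-6-6-6 — obeys.
(b) /dʒ s w/: profile 2-3-7 — obeys.
(c) /l ɾ g/: profile 5-6-1 — violates.
(d) /h ʃ ð ʃ/: profile 3-3-3-3 — obeys.
(e) /ʒ ð n/: profile 3-3-4 — obeys.
(f) /ð f x/: profile 3-3-3 — obeys.
(g) /ts ð ʀ/: profile 2-3-6 — obeys.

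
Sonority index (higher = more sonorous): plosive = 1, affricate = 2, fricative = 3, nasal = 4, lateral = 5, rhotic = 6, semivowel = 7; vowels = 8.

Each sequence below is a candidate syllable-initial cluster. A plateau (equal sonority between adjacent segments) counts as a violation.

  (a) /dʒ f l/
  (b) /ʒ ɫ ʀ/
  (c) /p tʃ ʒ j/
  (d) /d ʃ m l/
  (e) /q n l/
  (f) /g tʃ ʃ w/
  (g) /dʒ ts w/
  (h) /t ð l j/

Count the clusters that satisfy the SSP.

(a) sonority 2-3-5: well-formed.
(b) sonority 3-5-6: well-formed.
(c) sonority 1-2-3-7: well-formed.
(d) sonority 1-3-4-5: well-formed.
(e) sonority 1-4-5: well-formed.
(f) sonority 1-2-3-7: well-formed.
(g) sonority 2-2-7: ill-formed.
(h) sonority 1-3-5-7: well-formed.

7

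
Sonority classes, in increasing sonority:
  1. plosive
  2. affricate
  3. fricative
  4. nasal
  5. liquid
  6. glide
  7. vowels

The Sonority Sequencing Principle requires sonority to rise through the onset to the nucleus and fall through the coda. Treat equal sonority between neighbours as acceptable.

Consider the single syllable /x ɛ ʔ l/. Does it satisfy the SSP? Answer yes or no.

Onset: /x/ is a fricative (sonority 3); then the nucleus /ɛ/ (sonority 7).
Onset profile 3-7 — rises to the nucleus.
Coda: /ʔ/ is a plosive (sonority 1), /l/ is a liquid (sonority 5).
Coda profile 7-1-5 — does not fall throughout.

no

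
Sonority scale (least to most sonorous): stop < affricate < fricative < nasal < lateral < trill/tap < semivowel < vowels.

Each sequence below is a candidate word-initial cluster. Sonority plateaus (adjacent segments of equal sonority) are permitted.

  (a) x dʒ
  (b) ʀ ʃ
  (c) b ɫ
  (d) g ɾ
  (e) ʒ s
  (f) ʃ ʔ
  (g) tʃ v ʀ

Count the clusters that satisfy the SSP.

4

(a) 3-2 → violates
(b) 6-3 → violates
(c) 1-5 → obeys
(d) 1-6 → obeys
(e) 3-3 → obeys
(f) 3-1 → violates
(g) 2-3-6 → obeys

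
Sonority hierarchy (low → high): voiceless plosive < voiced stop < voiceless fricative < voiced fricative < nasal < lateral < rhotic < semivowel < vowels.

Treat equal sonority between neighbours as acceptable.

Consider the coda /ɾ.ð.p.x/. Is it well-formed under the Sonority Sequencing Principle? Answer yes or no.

/ɾ/ — rhotic, sonority 7.
/ð/ — voiced fricative, sonority 4.
/p/ — voiceless plosive, sonority 1.
/x/ — voiceless fricative, sonority 3.
The profile is 7-4-1-3. Between /p/ (1) and /x/ (3) sonority does not fall, so the cluster violates the SSP.

no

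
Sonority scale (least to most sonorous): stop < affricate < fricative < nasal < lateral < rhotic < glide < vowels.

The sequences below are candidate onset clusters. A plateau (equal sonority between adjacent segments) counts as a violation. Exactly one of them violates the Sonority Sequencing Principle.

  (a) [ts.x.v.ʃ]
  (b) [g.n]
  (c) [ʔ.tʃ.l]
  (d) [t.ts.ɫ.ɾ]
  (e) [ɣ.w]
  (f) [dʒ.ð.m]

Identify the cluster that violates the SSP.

a

(a) 2-3-3-3 → violates
(b) 1-4 → obeys
(c) 1-2-5 → obeys
(d) 1-2-5-6 → obeys
(e) 3-7 → obeys
(f) 2-3-4 → obeys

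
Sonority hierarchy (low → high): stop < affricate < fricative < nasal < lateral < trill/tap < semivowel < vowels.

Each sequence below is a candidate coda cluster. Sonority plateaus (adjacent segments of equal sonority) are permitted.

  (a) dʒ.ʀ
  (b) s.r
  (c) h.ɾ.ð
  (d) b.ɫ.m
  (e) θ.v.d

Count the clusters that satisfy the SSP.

(a) 2-6 → violates
(b) 3-6 → violates
(c) 3-6-3 → violates
(d) 1-5-4 → violates
(e) 3-3-1 → obeys

1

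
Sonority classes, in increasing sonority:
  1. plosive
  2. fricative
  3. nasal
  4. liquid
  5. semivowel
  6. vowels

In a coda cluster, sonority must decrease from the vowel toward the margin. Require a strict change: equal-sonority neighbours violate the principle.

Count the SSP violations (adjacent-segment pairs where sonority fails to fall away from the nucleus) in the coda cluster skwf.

1

/s/: fricative = 2.
/k/: plosive = 1.
/w/: semivowel = 5.
/f/: fricative = 2.
/s/→/k/: 2→1 (falls) — ok.
/k/→/w/: 1→5 (does not fall) — violation.
/w/→/f/: 5→2 (falls) — ok.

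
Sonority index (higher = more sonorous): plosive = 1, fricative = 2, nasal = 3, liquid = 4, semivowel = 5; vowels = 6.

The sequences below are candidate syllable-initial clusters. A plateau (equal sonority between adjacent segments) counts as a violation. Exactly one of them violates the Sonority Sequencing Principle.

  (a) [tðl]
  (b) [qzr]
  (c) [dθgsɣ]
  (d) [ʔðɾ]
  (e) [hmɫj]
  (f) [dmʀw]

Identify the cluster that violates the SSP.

(a) sonority 1-2-4: well-formed.
(b) sonority 1-2-4: well-formed.
(c) sonority 1-2-1-2-2: ill-formed.
(d) sonority 1-2-4: well-formed.
(e) sonority 2-3-4-5: well-formed.
(f) sonority 1-3-4-5: well-formed.

c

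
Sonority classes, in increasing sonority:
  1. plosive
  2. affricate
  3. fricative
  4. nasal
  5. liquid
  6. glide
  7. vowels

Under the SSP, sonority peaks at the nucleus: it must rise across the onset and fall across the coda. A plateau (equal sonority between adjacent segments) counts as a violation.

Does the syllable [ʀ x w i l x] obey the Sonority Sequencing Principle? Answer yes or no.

no

Onset: /ʀ/ is a liquid (sonority 5), /x/ is a fricative (sonority 3), /w/ is a glide (sonority 6); then the nucleus /i/ (sonority 7).
Onset profile 5-3-6-7 — does not strictly rise throughout.
Coda: /l/ is a liquid (sonority 5), /x/ is a fricative (sonority 3).
Coda profile 7-5-3 — falls from the nucleus.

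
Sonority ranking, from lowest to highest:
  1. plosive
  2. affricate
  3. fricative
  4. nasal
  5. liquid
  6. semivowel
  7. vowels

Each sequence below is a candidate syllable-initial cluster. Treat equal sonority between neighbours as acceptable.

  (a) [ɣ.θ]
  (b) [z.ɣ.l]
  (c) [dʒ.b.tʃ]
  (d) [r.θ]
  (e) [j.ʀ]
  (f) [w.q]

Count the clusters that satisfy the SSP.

(a) 3-3 → obeys
(b) 3-3-5 → obeys
(c) 2-1-2 → violates
(d) 5-3 → violates
(e) 6-5 → violates
(f) 6-1 → violates

2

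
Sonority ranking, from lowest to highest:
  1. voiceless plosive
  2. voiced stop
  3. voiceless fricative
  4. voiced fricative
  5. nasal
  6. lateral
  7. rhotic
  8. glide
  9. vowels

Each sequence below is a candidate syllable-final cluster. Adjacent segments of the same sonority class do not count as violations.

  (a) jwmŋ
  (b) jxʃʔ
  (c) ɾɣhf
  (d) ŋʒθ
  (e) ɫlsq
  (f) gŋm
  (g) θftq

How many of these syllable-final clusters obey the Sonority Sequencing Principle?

(a) jwmŋ: profile 8-8-5-5 — obeys.
(b) jxʃʔ: profile 8-3-3-1 — obeys.
(c) ɾɣhf: profile 7-4-3-3 — obeys.
(d) ŋʒθ: profile 5-4-3 — obeys.
(e) ɫlsq: profile 6-6-3-1 — obeys.
(f) gŋm: profile 2-5-5 — violates.
(g) θftq: profile 3-3-1-1 — obeys.

6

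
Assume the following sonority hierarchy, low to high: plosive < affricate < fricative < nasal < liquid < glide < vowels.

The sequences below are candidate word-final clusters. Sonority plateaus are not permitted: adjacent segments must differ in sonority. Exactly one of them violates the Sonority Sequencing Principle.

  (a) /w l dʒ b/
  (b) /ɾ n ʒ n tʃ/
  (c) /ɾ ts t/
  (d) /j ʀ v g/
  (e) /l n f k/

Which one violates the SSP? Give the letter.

(a) 6-5-2-1 → obeys
(b) 5-4-3-4-2 → violates
(c) 5-2-1 → obeys
(d) 6-5-3-1 → obeys
(e) 5-4-3-1 → obeys

b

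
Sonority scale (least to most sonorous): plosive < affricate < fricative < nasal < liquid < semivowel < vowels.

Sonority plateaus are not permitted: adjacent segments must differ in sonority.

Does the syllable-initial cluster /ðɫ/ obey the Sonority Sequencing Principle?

yes

/ð/: fricative = 3.
/ɫ/: liquid = 5.
The profile 3-5 strictly rises, so the syllable-initial cluster satisfies the SSP.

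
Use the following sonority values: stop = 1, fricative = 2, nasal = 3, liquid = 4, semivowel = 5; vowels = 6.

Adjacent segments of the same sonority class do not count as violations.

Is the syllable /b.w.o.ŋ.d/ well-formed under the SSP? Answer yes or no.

Onset: /b/ is a stop (sonority 1), /w/ is a semivowel (sonority 5); then the nucleus /o/ (sonority 6).
Onset profile 1-5-6 — rises to the nucleus.
Coda: /ŋ/ is a nasal (sonority 3), /d/ is a stop (sonority 1).
Coda profile 6-3-1 — falls from the nucleus.

yes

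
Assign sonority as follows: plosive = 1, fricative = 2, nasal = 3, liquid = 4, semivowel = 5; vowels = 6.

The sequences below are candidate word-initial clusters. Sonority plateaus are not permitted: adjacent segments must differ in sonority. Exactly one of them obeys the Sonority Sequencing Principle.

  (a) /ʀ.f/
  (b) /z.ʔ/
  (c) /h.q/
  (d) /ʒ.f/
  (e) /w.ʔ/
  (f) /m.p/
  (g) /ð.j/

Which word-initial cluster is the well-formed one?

g

(a) 4-2 → violates
(b) 2-1 → violates
(c) 2-1 → violates
(d) 2-2 → violates
(e) 5-1 → violates
(f) 3-1 → violates
(g) 2-5 → obeys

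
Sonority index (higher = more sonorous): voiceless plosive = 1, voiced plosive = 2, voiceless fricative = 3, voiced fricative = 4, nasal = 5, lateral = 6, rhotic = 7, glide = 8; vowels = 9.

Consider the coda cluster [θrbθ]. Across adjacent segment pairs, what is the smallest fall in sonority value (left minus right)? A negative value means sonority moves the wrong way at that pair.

/θ/: voiceless fricative = 3.
/r/: rhotic = 7.
/b/: voiced plosive = 2.
/θ/: voiceless fricative = 3.
/θ/→/r/: change -4.
/r/→/b/: change +5.
/b/→/θ/: change -1.
Minimum = -4.

-4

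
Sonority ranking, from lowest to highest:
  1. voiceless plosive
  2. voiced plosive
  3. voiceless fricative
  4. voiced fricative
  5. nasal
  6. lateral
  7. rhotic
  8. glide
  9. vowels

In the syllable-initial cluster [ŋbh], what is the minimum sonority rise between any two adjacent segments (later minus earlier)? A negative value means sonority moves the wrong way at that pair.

/ŋ/: nasal = 5.
/b/: voiced plosive = 2.
/h/: voiceless fricative = 3.
/ŋ/→/b/: change -3.
/b/→/h/: change +1.
Minimum = -3.

-3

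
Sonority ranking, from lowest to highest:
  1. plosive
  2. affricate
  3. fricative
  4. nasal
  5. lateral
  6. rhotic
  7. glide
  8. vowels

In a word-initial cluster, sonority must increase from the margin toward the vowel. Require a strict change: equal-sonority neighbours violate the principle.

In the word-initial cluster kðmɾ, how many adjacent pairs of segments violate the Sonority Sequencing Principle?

/k/: plosive = 1.
/ð/: fricative = 3.
/m/: nasal = 4.
/ɾ/: rhotic = 6.
/k/→/ð/: 1→3 (rises) — ok.
/ð/→/m/: 3→4 (rises) — ok.
/m/→/ɾ/: 4→6 (rises) — ok.

0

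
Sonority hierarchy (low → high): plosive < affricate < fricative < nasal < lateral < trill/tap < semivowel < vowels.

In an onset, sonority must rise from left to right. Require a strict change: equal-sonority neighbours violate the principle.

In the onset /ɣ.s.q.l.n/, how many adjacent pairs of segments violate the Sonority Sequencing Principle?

3

/ɣ/ is a fricative (sonority 3).
/s/ is a fricative (sonority 3).
/q/ is a plosive (sonority 1).
/l/ is a lateral (sonority 5).
/n/ is a nasal (sonority 4).
/ɣ/→/s/: 3→3 (plateau) — violation.
/s/→/q/: 3→1 (does not rise) — violation.
/q/→/l/: 1→5 (rises) — ok.
/l/→/n/: 5→4 (does not rise) — violation.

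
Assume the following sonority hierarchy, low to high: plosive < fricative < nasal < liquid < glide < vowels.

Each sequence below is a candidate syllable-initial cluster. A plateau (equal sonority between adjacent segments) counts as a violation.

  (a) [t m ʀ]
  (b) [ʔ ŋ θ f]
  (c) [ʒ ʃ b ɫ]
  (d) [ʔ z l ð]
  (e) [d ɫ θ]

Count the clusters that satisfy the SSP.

1

(a) 1-3-4 → obeys
(b) 1-3-2-2 → violates
(c) 2-2-1-4 → violates
(d) 1-2-4-2 → violates
(e) 1-4-2 → violates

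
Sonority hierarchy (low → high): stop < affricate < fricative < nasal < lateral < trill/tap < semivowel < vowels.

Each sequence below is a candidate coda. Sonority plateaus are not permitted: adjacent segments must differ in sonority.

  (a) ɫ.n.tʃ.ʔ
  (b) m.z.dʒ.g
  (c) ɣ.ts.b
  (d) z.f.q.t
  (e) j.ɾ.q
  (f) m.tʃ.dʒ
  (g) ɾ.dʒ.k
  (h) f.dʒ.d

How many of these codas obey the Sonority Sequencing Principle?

(a) ɫ.n.tʃ.ʔ: profile 5-4-2-1 — obeys.
(b) m.z.dʒ.g: profile 4-3-2-1 — obeys.
(c) ɣ.ts.b: profile 3-2-1 — obeys.
(d) z.f.q.t: profile 3-3-1-1 — violates.
(e) j.ɾ.q: profile 7-6-1 — obeys.
(f) m.tʃ.dʒ: profile 4-2-2 — violates.
(g) ɾ.dʒ.k: profile 6-2-1 — obeys.
(h) f.dʒ.d: profile 3-2-1 — obeys.

6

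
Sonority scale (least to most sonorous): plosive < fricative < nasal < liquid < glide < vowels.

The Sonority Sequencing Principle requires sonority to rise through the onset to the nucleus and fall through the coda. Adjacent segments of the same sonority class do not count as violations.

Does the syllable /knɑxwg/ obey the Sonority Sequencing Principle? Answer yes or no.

Onset: /k/ is a plosive (sonority 1), /n/ is a nasal (sonority 3); then the nucleus /ɑ/ (sonority 6).
Onset profile 1-3-6 — rises to the nucleus.
Coda: /x/ is a fricative (sonority 2), /w/ is a glide (sonority 5), /g/ is a plosive (sonority 1).
Coda profile 6-2-5-1 — does not fall throughout.

no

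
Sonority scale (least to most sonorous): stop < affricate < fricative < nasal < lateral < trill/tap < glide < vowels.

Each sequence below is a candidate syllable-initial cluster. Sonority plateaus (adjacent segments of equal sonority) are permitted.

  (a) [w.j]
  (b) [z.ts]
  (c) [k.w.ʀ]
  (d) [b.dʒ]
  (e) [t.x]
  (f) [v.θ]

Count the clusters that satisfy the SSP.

(a) [w.j]: profile 7-7 — obeys.
(b) [z.ts]: profile 3-2 — violates.
(c) [k.w.ʀ]: profile 1-7-6 — violates.
(d) [b.dʒ]: profile 1-2 — obeys.
(e) [t.x]: profile 1-3 — obeys.
(f) [v.θ]: profile 3-3 — obeys.

4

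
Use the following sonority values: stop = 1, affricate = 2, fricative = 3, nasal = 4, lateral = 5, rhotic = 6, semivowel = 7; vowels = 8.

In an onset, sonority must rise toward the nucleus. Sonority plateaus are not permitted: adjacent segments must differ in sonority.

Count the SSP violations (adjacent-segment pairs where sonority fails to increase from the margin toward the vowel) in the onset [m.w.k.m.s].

/m/: nasal = 4.
/w/: semivowel = 7.
/k/: stop = 1.
/m/: nasal = 4.
/s/: fricative = 3.
/m/→/w/: 4→7 (rises) — ok.
/w/→/k/: 7→1 (does not rise) — violation.
/k/→/m/: 1→4 (rises) — ok.
/m/→/s/: 4→3 (does not rise) — violation.

2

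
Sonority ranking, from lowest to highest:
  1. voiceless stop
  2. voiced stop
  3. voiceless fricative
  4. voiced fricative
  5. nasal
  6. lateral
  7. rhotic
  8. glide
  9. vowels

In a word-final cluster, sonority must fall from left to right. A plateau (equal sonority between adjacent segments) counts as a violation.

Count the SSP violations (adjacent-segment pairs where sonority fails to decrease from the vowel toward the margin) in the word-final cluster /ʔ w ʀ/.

1

/ʔ/: voiceless stop = 1.
/w/: glide = 8.
/ʀ/: rhotic = 7.
/ʔ/→/w/: 1→8 (does not fall) — violation.
/w/→/ʀ/: 8→7 (falls) — ok.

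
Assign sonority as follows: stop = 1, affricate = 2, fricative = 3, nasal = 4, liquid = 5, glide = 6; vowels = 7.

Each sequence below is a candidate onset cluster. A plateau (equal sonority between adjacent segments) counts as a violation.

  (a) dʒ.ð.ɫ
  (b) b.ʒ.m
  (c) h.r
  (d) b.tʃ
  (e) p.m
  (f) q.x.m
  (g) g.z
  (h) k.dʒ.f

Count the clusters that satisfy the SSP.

(a) dʒ.ð.ɫ: profile 2-3-5 — obeys.
(b) b.ʒ.m: profile 1-3-4 — obeys.
(c) h.r: profile 3-5 — obeys.
(d) b.tʃ: profile 1-2 — obeys.
(e) p.m: profile 1-4 — obeys.
(f) q.x.m: profile 1-3-4 — obeys.
(g) g.z: profile 1-3 — obeys.
(h) k.dʒ.f: profile 1-2-3 — obeys.

8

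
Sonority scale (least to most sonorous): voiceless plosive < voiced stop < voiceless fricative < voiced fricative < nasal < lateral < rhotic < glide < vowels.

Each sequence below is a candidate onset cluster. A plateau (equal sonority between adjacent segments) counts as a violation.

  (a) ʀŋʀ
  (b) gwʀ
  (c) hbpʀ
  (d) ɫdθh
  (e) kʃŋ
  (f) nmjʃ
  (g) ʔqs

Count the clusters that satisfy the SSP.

1

(a) 7-5-7 → violates
(b) 2-8-7 → violates
(c) 3-2-1-7 → violates
(d) 6-2-3-3 → violates
(e) 1-3-5 → obeys
(f) 5-5-8-3 → violates
(g) 1-1-3 → violates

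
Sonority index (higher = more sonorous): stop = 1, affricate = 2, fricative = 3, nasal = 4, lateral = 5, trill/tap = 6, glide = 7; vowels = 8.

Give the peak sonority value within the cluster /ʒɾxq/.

6

/ʒ/ — fricative, sonority 3.
/ɾ/ — trill/tap, sonority 6.
/x/ — fricative, sonority 3.
/q/ — stop, sonority 1.
The maximum is 6.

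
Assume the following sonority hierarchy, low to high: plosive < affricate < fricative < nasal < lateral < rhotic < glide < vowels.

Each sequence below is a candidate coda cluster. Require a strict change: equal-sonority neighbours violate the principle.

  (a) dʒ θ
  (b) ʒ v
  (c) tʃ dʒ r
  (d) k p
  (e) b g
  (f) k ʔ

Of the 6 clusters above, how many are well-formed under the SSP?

0

(a) 2-3 → violates
(b) 3-3 → violates
(c) 2-2-6 → violates
(d) 1-1 → violates
(e) 1-1 → violates
(f) 1-1 → violates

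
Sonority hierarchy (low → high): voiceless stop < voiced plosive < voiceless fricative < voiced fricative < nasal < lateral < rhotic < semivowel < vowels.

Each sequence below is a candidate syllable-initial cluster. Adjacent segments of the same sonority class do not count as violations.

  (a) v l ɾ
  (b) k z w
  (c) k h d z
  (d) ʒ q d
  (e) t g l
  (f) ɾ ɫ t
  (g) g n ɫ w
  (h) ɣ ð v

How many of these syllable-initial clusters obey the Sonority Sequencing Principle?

5

(a) v l ɾ: profile 4-6-7 — obeys.
(b) k z w: profile 1-4-8 — obeys.
(c) k h d z: profile 1-3-2-4 — violates.
(d) ʒ q d: profile 4-1-2 — violates.
(e) t g l: profile 1-2-6 — obeys.
(f) ɾ ɫ t: profile 7-6-1 — violates.
(g) g n ɫ w: profile 2-5-6-8 — obeys.
(h) ɣ ð v: profile 4-4-4 — obeys.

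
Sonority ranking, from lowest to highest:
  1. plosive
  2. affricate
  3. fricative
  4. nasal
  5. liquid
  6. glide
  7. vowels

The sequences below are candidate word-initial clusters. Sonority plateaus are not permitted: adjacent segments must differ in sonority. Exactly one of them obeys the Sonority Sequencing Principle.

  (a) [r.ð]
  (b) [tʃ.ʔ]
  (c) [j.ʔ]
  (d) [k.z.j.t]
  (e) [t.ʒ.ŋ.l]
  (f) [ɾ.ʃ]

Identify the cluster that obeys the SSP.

(a) 5-3 → violates
(b) 2-1 → violates
(c) 6-1 → violates
(d) 1-3-6-1 → violates
(e) 1-3-4-5 → obeys
(f) 5-3 → violates

e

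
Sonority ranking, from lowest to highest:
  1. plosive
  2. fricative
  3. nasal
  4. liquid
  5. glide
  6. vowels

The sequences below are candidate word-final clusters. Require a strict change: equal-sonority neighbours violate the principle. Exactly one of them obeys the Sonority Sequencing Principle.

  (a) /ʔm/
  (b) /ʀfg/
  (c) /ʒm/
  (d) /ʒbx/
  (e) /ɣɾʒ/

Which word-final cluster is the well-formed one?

(a) /ʔm/: profile 1-3 — violates.
(b) /ʀfg/: profile 4-2-1 — obeys.
(c) /ʒm/: profile 2-3 — violates.
(d) /ʒbx/: profile 2-1-2 — violates.
(e) /ɣɾʒ/: profile 2-4-2 — violates.

b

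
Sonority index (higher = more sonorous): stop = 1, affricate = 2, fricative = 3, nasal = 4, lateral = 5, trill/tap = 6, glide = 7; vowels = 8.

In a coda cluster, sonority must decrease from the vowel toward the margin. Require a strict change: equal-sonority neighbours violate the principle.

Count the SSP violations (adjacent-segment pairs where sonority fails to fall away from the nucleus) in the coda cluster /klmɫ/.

/k/: stop = 1.
/l/: lateral = 5.
/m/: nasal = 4.
/ɫ/: lateral = 5.
/k/→/l/: 1→5 (does not fall) — violation.
/l/→/m/: 5→4 (falls) — ok.
/m/→/ɫ/: 4→5 (does not fall) — violation.

2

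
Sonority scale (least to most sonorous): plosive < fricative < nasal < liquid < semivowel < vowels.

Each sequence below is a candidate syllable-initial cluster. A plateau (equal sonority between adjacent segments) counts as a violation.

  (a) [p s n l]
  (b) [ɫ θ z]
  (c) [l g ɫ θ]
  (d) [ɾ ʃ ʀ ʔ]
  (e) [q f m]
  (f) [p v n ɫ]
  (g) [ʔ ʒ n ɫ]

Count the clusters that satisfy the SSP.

4

(a) 1-2-3-4 → obeys
(b) 4-2-2 → violates
(c) 4-1-4-2 → violates
(d) 4-2-4-1 → violates
(e) 1-2-3 → obeys
(f) 1-2-3-4 → obeys
(g) 1-2-3-4 → obeys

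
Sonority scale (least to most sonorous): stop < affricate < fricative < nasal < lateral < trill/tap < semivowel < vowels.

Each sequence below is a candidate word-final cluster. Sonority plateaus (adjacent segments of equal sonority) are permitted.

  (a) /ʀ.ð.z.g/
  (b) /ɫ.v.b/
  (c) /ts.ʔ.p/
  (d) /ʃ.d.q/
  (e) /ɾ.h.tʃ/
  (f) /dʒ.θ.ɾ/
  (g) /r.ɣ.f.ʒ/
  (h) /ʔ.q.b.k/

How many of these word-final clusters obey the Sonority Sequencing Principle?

(a) sonority 6-3-3-1: well-formed.
(b) sonority 5-3-1: well-formed.
(c) sonority 2-1-1: well-formed.
(d) sonority 3-1-1: well-formed.
(e) sonority 6-3-2: well-formed.
(f) sonority 2-3-6: ill-formed.
(g) sonority 6-3-3-3: well-formed.
(h) sonority 1-1-1-1: well-formed.

7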